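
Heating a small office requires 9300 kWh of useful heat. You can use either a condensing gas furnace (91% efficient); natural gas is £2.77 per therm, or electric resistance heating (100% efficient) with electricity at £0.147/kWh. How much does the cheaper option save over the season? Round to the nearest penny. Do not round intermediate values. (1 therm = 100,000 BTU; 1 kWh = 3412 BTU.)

Heat load = 9300 kWh × 3412 = 31,731,600 BTU
Gas: input = 31,731,600 / 0.91 = 34,869,890 BTU = 348.7 therm → 348.7 × £2.77 = £965.90
Electric: 31,731,600 BTU / 3412 = 9,300 kWh → × £0.147 = £1,367.10
Difference = |£965.90 − £1,367.10| = £401.20

£401.20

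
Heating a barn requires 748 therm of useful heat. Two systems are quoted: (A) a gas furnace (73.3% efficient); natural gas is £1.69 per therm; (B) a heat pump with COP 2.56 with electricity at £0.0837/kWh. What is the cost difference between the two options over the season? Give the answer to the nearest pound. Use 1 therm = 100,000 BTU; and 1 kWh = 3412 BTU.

Heat load = 748 therm × 100,000 = 74,800,000 BTU
Gas: input = 74,800,000 / 0.733 = 102,046,385 BTU = 1,020 therm → 1,020 × £1.69 = £1,724.58
Heat pump: 74,800,000 BTU / 3412 = 21,920 kWh heat; / 2.56 = 8,564 kWh in → × £0.0837 = £716.77
Difference = |£1,724.58 − £716.77| = £1,007.82 ≈ £1008

£1008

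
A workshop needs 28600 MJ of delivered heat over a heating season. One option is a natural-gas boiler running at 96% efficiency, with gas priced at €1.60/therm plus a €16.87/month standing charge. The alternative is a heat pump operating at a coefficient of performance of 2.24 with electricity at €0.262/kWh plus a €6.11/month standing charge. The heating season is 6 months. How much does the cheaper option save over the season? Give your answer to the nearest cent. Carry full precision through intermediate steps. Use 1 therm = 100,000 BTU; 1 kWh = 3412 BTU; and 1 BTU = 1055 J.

Heat load = 28600 MJ = 28,600,000,000 J / 1055 = 27,109,005 BTU
Gas: input = 27,109,005 / 0.96 = 28,238,547 BTU = 282.4 therm → 282.4 × €1.60 = €451.82; + 6 × €16.87 standing = €553.04
Heat pump: 27,109,005 BTU / 3412 = 7,945 kWh heat; / 2.24 = 3,547 kWh in → × €0.262 = €929.30; + 6 × €6.11 standing = €965.96
Difference = |€553.04 − €965.96| = €412.93

€412.93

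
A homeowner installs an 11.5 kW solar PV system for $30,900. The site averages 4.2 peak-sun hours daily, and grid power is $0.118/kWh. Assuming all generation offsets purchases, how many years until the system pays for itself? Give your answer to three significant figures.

14.9 years

Daily generation = 11.5 kW × 4.2 h = 48.3 kWh
Annual generation = 48.3 × 365 = 17630 kWh
Annual savings = 17630 × $0.118 = $2,080.28
Payback = $30,900 / $2,080.28 = 14.9 years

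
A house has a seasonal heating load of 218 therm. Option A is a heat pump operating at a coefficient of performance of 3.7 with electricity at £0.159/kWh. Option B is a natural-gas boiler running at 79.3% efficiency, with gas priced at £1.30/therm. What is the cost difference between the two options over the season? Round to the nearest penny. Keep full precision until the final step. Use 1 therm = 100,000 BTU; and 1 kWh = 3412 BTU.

Heat load = 218 therm × 100,000 = 21,800,000 BTU
Gas: input = 21,800,000 / 0.793 = 27,490,542 BTU = 274.9 therm → 274.9 × £1.30 = £357.38
Heat pump: 21,800,000 BTU / 3412 = 6,389 kWh heat; / 3.7 = 1,727 kWh in → × £0.159 = £274.56
Difference = |£357.38 − £274.56| = £82.81

£82.81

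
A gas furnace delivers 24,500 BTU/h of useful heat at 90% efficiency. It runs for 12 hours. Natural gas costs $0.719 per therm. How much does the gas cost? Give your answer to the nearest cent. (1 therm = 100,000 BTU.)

$2.35

Heat delivered = 24,500 BTU/h × 12 h = 294,000 BTU
Gas input = 294,000 / 0.90 = 326,667 BTU
= 326,667 / 100,000 = 3.267 therm
Cost = 3.267 × $0.719/therm = $2.35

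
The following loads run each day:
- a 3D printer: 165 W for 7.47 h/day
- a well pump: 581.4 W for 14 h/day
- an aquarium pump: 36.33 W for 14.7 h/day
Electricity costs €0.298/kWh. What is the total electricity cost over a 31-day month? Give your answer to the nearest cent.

€91.51

3D printer: 165 W × 7.47 h × 31 d = 38,209 Wh = 38.21 kWh
well pump: 581.4 W × 14 h × 31 d = 252,328 Wh = 252.3 kWh
aquarium pump: 36.33 W × 14.7 h × 31 d = 16,556 Wh = 16.56 kWh
Total energy = 38.21 + 252.3 + 16.56 = 307.1 kWh
Cost = 307.1 kWh × €0.298 = €91.51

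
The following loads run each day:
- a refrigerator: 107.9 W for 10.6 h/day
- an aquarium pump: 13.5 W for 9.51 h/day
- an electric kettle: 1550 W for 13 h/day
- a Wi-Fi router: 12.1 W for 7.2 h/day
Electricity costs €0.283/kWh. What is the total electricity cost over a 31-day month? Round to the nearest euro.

refrigerator: 107.9 W × 10.6 h × 31 d = 35,456 Wh = 35.46 kWh
aquarium pump: 13.5 W × 9.51 h × 31 d = 3,980 Wh = 3.98 kWh
electric kettle: 1550 W × 13 h × 31 d = 624,650 Wh = 624.6 kWh
Wi-Fi router: 12.1 W × 7.2 h × 31 d = 2,701 Wh = 2.701 kWh
Total energy = 35.46 + 3.98 + 624.6 + 2.701 = 666.8 kWh
Cost = 666.8 kWh × €0.283 = €188.70 ≈ €189

€189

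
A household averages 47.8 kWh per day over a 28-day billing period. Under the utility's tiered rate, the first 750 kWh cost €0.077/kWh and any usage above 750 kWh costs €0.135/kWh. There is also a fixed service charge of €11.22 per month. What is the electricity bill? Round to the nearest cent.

Usage = 47.8 kWh/day × 28 days = 1338.4 kWh
First 750 kWh × €0.077 = €57.75
Remaining 588.4 kWh × €0.135 = €79.43
Energy charge = €137.18; + service €11.22 = €148.40

€148.40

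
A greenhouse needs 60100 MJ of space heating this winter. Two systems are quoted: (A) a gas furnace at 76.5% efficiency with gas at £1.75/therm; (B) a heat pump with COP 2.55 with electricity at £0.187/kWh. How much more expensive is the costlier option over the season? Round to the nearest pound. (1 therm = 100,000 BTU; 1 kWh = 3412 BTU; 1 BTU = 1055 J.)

£79

Heat load = 60100 MJ = 60,100,000,000 J / 1055 = 56,966,825 BTU
Gas: input = 56,966,825 / 0.765 = 74,466,437 BTU = 744.7 therm → 744.7 × £1.75 = £1,303.16
Heat pump: 56,966,825 BTU / 3412 = 16,700 kWh heat; / 2.55 = 6,547 kWh in → × £0.187 = £1,224.37
Difference = |£1,303.16 − £1,224.37| = £78.79 ≈ £79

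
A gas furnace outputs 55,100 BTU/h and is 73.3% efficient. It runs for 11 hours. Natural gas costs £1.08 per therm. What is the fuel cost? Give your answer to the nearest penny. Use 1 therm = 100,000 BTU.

Heat delivered = 55,100 BTU/h × 11 h = 606,100 BTU
Gas input = 606,100 / 0.733 = 826,876 BTU
= 826,876 / 100,000 = 8.269 therm
Cost = 8.269 × £1.08/therm = £8.93

£8.93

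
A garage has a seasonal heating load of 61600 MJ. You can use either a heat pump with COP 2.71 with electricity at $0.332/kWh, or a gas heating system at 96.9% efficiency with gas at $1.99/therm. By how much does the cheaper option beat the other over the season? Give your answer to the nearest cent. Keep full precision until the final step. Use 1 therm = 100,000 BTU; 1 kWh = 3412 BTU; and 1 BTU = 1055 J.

Heat load = 61600 MJ = 61,600,000,000 J / 1055 = 58,388,626 BTU
Gas: input = 58,388,626 / 0.969 = 60,256,580 BTU = 602.6 therm → 602.6 × $1.99 = $1,199.11
Heat pump: 58,388,626 BTU / 3412 = 17,110 kWh heat; / 2.71 = 6,315 kWh in → × $0.332 = $2,096.47
Difference = |$1,199.11 − $2,096.47| = $897.36

$897.36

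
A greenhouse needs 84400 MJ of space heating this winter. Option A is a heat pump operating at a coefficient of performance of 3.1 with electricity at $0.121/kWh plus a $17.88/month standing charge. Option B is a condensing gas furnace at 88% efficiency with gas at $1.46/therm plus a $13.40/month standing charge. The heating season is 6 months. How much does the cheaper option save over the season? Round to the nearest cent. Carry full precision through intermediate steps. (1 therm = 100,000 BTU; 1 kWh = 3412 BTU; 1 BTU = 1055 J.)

$385.22

Heat load = 84400 MJ = 84,400,000,000 J / 1055 = 80,000,000 BTU
Gas: input = 80,000,000 / 0.88 = 90,909,091 BTU = 909.1 therm → 909.1 × $1.46 = $1,327.27; + 6 × $13.40 standing = $1,407.67
Heat pump: 80,000,000 BTU / 3412 = 23,450 kWh heat; / 3.1 = 7,563 kWh in → × $0.121 = $915.18; + 6 × $17.88 standing = $1,022.46
Difference = |$1,407.67 − $1,022.46| = $385.22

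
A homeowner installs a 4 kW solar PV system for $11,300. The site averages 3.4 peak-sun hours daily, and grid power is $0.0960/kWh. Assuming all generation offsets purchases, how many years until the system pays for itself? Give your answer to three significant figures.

Daily generation = 4 kW × 3.4 h = 13.6 kWh
Annual generation = 13.6 × 365 = 4964 kWh
Annual savings = 4964 × $0.0960 = $476.54
Payback = $11,300 / $476.54 = 23.7 years

23.7 years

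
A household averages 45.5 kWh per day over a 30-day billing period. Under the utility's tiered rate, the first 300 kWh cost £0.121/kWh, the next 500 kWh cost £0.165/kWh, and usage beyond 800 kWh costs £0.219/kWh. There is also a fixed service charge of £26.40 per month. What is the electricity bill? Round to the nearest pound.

Usage = 45.5 kWh/day × 30 days = 1365 kWh
First 300 kWh × £0.121 = £36.30
Next 500 kWh × £0.165 = £82.50
Remaining 565 kWh × £0.219 = £123.73
Energy charge = £242.53; + service £26.40 = £268.94 ≈ £269

£269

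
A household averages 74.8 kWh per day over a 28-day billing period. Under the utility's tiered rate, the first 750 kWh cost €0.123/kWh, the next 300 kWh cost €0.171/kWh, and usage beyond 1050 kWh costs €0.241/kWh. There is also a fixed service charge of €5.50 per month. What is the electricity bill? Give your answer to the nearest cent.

Usage = 74.8 kWh/day × 28 days = 2094.4 kWh
First 750 kWh × €0.123 = €92.25
Next 300 kWh × €0.171 = €51.30
Remaining 1044.4 kWh × €0.241 = €251.70
Energy charge = €395.25; + service €5.50 = €400.75

€400.75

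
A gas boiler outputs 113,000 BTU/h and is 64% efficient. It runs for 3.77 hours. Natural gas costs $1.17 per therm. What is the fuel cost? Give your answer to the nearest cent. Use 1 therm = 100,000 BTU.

Heat delivered = 113,000 BTU/h × 3.77 h = 426,010 BTU
Gas input = 426,010 / 0.64 = 665,641 BTU
= 665,641 / 100,000 = 6.656 therm
Cost = 6.656 × $1.17/therm = $7.79

$7.79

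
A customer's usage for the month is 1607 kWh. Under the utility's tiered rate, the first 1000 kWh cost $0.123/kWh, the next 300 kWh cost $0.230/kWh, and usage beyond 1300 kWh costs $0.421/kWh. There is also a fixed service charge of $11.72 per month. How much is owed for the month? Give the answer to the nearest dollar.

First 1000 kWh × $0.123 = $123.00
Next 300 kWh × $0.230 = $69.00
Remaining 307 kWh × $0.421 = $129.25
Energy charge = $321.25; + service $11.72 = $332.97 ≈ $333

$333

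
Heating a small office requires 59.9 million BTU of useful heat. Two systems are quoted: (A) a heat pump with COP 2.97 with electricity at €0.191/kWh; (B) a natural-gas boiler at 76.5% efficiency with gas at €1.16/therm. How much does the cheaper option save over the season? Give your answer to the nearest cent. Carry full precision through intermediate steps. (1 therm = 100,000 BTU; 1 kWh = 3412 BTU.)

Heat load = 59.9 × 10⁶ BTU = 59,900,000 BTU
Gas: input = 59,900,000 / 0.765 = 78,300,654 BTU = 783 therm → 783 × €1.16 = €908.29
Heat pump: 59,900,000 BTU / 3412 = 17,560 kWh heat; / 2.97 = 5,911 kWh in → × €0.191 = €1,129.00
Difference = |€908.29 − €1,129.00| = €220.71

€220.71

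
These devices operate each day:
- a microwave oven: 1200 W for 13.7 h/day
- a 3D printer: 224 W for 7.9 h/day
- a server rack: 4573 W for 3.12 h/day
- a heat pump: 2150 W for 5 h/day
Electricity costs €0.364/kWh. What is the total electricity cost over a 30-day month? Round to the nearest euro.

microwave oven: 1200 W × 13.7 h × 30 d = 493,200 Wh = 493.2 kWh
3D printer: 224 W × 7.9 h × 30 d = 53,088 Wh = 53.09 kWh
server rack: 4573 W × 3.12 h × 30 d = 428,033 Wh = 428 kWh
heat pump: 2150 W × 5 h × 30 d = 322,500 Wh = 322.5 kWh
Total energy = 493.2 + 53.09 + 428 + 322.5 = 1,297 kWh
Cost = 1,297 kWh × €0.364 = €472.04 ≈ €472

€472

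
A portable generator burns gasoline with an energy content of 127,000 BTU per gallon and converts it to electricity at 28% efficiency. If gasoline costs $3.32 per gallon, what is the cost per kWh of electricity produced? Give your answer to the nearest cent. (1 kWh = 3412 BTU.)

$0.32

Electrical output per gallon = 127,000 BTU × 0.28 / 3412 BTU/kWh = 10.42 kWh
Cost per kWh = $3.32 / 10.42 kWh = $0.319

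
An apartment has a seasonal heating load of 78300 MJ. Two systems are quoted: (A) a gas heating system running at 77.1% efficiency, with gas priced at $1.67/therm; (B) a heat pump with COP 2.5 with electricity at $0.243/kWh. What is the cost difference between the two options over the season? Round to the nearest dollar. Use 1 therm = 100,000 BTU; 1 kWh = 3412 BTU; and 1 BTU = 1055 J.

Heat load = 78300 MJ = 78,300,000,000 J / 1055 = 74,218,009 BTU
Gas: input = 74,218,009 / 0.771 = 96,262,010 BTU = 962.6 therm → 962.6 × $1.67 = $1,607.58
Heat pump: 74,218,009 BTU / 3412 = 21,750 kWh heat; / 2.5 = 8,701 kWh in → × $0.243 = $2,114.30
Difference = |$1,607.58 − $2,114.30| = $506.72 ≈ $507

$507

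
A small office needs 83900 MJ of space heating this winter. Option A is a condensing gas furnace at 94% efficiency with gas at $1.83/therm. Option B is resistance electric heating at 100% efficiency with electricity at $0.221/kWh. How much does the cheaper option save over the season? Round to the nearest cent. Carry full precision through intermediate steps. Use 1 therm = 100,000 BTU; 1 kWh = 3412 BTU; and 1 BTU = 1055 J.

$3602.79

Heat load = 83900 MJ = 83,900,000,000 J / 1055 = 79,526,066 BTU
Gas: input = 79,526,066 / 0.94 = 84,602,198 BTU = 846 therm → 846 × $1.83 = $1,548.22
Electric: 79,526,066 BTU / 3412 = 23,310 kWh → × $0.221 = $5,151.01
Difference = |$1,548.22 − $5,151.01| = $3,602.79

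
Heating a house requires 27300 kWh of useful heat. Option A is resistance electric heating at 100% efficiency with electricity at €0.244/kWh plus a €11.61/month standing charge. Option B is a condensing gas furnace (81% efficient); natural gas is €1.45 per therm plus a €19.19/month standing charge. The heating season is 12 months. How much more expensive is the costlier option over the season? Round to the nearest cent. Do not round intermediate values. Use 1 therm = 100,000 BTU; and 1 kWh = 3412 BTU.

Heat load = 27300 kWh × 3412 = 93,147,600 BTU
Gas: input = 93,147,600 / 0.81 = 114,997,037 BTU = 1,150 therm → 1,150 × €1.45 = €1,667.46; + 12 × €19.19 standing = €1,897.74
Electric: 93,147,600 BTU / 3412 = 27,300 kWh → × €0.244 = €6,661.20; + 12 × €11.61 standing = €6,800.52
Difference = |€1,897.74 − €6,800.52| = €4,902.78

€4902.78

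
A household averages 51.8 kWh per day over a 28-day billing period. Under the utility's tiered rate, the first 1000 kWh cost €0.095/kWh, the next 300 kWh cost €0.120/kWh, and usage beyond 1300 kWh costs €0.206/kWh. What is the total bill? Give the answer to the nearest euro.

€162

Usage = 51.8 kWh/day × 28 days = 1450.4 kWh
First 1000 kWh × €0.095 = €95.00
Next 300 kWh × €0.120 = €36.00
Remaining 150.4 kWh × €0.206 = €30.98
Total = €161.98 ≈ €162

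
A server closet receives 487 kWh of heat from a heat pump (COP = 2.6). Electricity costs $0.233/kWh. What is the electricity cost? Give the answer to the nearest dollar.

Electrical input = 487 kWh / 2.6 = 187.3 kWh
Cost = 187.3 × $0.233/kWh = $43.64 ≈ $44

$44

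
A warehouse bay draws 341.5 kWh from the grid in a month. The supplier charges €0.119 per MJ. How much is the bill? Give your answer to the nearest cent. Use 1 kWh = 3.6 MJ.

341.5 kWh × (3.6 MJ/kWh) = 1,229 MJ
Cost = 1,229 MJ × €0.119/MJ = €146.30

€146.30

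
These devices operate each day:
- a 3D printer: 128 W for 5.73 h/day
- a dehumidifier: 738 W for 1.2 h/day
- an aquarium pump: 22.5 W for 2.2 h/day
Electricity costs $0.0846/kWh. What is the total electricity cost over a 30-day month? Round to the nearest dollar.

3D printer: 128 W × 5.73 h × 30 d = 22,003 Wh = 22 kWh
dehumidifier: 738 W × 1.2 h × 30 d = 26,568 Wh = 26.57 kWh
aquarium pump: 22.5 W × 2.2 h × 30 d = 1,485 Wh = 1.485 kWh
Total energy = 22 + 26.57 + 1.485 = 50.06 kWh
Cost = 50.06 kWh × $0.0846 = $4.23 ≈ $4

$4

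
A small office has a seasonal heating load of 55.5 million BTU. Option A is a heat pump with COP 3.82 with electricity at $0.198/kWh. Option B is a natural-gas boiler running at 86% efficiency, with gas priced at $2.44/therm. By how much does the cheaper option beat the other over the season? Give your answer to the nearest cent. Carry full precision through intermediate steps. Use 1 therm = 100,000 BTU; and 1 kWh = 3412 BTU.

$731.54

Heat load = 55.5 × 10⁶ BTU = 55,500,000 BTU
Gas: input = 55,500,000 / 0.86 = 64,534,884 BTU = 645.3 therm → 645.3 × $2.44 = $1,574.65
Heat pump: 55,500,000 BTU / 3412 = 16,270 kWh heat; / 3.82 = 4,258 kWh in → × $0.198 = $843.11
Difference = |$1,574.65 − $843.11| = $731.54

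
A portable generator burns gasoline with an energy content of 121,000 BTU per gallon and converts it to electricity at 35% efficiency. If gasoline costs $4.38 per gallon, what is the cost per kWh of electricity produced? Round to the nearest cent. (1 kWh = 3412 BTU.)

$0.35

Electrical output per gallon = 121,000 BTU × 0.35 / 3412 BTU/kWh = 12.41 kWh
Cost per kWh = $4.38 / 12.41 kWh = $0.353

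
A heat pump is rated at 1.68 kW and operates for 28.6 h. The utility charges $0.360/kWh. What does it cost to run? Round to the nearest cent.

$17.30

Energy = 1680 W × 28.6 h = 48,048 Wh = 48.05 kWh
Cost = 48.05 kWh × $0.360/kWh = $17.30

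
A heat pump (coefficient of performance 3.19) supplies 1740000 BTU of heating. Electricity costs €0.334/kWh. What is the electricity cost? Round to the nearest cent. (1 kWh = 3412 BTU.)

€53.39

Heat delivered = 1,740,000 BTU / 3412 = 510 kWh
Electrical input = 510 kWh / 3.19 = 159.9 kWh
Cost = 159.9 × €0.334/kWh = €53.39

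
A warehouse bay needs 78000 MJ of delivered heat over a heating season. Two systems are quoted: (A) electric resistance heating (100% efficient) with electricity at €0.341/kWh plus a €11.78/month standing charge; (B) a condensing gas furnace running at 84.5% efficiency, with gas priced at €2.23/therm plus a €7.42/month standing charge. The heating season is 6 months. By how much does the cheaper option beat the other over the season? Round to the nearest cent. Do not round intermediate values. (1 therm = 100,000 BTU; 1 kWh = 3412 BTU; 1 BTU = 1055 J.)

€5464.04

Heat load = 78000 MJ = 78,000,000,000 J / 1055 = 73,933,649 BTU
Gas: input = 73,933,649 / 0.845 = 87,495,443 BTU = 875 therm → 875 × €2.23 = €1,951.15; + 6 × €7.42 standing = €1,995.67
Electric: 73,933,649 BTU / 3412 = 21,670 kWh → × €0.341 = €7,389.03; + 6 × €11.78 standing = €7,459.71
Difference = |€1,995.67 − €7,459.71| = €5,464.04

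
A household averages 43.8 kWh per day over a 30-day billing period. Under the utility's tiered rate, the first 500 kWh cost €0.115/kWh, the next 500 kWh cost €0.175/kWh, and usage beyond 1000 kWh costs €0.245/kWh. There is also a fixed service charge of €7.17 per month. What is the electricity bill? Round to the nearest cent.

€229.10

Usage = 43.8 kWh/day × 30 days = 1314 kWh
First 500 kWh × €0.115 = €57.50
Next 500 kWh × €0.175 = €87.50
Remaining 314 kWh × €0.245 = €76.93
Energy charge = €221.93; + service €7.17 = €229.10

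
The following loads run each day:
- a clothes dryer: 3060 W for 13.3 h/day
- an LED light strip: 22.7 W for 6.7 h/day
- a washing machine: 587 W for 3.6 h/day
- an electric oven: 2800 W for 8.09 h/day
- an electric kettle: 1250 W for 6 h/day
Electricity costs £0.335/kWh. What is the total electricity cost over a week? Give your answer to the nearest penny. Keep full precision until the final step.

clothes dryer: 3060 W × 13.3 h × 7 d = 284,886 Wh = 284.9 kWh
LED light strip: 22.7 W × 6.7 h × 7 d = 1,065 Wh = 1.065 kWh
washing machine: 587 W × 3.6 h × 7 d = 14,792 Wh = 14.79 kWh
electric oven: 2800 W × 8.09 h × 7 d = 158,564 Wh = 158.6 kWh
electric kettle: 1250 W × 6 h × 7 d = 52,500 Wh = 52.5 kWh
Total energy = 284.9 + 1.065 + 14.79 + 158.6 + 52.5 = 511.8 kWh
Cost = 511.8 kWh × £0.335 = £171.46

£171.46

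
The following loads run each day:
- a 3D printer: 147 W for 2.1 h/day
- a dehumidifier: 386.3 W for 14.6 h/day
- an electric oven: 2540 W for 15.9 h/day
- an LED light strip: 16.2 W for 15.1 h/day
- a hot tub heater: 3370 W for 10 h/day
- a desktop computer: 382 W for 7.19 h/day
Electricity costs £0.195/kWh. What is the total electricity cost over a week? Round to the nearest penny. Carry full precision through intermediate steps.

3D printer: 147 W × 2.1 h × 7 d = 2,161 Wh = 2.161 kWh
dehumidifier: 386.3 W × 14.6 h × 7 d = 39,480 Wh = 39.48 kWh
electric oven: 2540 W × 15.9 h × 7 d = 282,702 Wh = 282.7 kWh
LED light strip: 16.2 W × 15.1 h × 7 d = 1,712 Wh = 1.712 kWh
hot tub heater: 3370 W × 10 h × 7 d = 235,900 Wh = 235.9 kWh
desktop computer: 382 W × 7.19 h × 7 d = 19,226 Wh = 19.23 kWh
Total energy = 2.161 + 39.48 + 282.7 + 1.712 + 235.9 + 19.23 = 581.2 kWh
Cost = 581.2 kWh × £0.195 = £113.33

£113.33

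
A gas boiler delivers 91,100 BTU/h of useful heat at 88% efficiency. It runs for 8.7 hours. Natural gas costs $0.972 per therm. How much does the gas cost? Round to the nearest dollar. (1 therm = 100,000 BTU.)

Heat delivered = 91,100 BTU/h × 8.7 h = 792,570 BTU
Gas input = 792,570 / 0.88 = 900,648 BTU
= 900,648 / 100,000 = 9.006 therm
Cost = 9.006 × $0.972/therm = $8.75 ≈ $9

$9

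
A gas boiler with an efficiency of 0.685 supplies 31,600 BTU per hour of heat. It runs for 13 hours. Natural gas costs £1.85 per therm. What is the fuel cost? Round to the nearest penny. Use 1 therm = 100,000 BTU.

Heat delivered = 31,600 BTU/h × 13 h = 410,800 BTU
Gas input = 410,800 / 0.685 = 599,708 BTU
= 599,708 / 100,000 = 5.997 therm
Cost = 5.997 × £1.85/therm = £11.09

£11.09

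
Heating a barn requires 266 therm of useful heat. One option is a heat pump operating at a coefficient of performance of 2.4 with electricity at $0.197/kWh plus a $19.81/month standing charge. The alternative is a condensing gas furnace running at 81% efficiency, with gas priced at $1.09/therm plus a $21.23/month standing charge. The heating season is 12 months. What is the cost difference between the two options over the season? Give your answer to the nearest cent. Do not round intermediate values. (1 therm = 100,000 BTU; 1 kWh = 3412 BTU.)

$264.93

Heat load = 266 therm × 100,000 = 26,600,000 BTU
Gas: input = 26,600,000 / 0.81 = 32,839,506 BTU = 328.4 therm → 328.4 × $1.09 = $357.95; + 12 × $21.23 standing = $612.71
Heat pump: 26,600,000 BTU / 3412 = 7,796 kWh heat; / 2.4 = 3,248 kWh in → × $0.197 = $639.92; + 12 × $19.81 standing = $877.64
Difference = |$612.71 − $877.64| = $264.93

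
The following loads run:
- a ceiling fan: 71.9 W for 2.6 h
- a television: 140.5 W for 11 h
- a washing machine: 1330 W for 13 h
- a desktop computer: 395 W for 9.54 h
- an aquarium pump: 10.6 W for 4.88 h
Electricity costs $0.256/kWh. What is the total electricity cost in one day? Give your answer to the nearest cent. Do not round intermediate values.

$5.85

ceiling fan: 71.9 W × 2.6 h = 187 Wh = 0.1869 kWh
television: 140.5 W × 11 h = 1,546 Wh = 1.546 kWh
washing machine: 1330 W × 13 h = 17,290 Wh = 17.29 kWh
desktop computer: 395 W × 9.54 h = 3,768 Wh = 3.768 kWh
aquarium pump: 10.6 W × 4.88 h = 52 Wh = 0.05173 kWh
Total energy = 0.1869 + 1.546 + 17.29 + 3.768 + 0.05173 = 22.84 kWh
Cost = 22.84 kWh × $0.256 = $5.85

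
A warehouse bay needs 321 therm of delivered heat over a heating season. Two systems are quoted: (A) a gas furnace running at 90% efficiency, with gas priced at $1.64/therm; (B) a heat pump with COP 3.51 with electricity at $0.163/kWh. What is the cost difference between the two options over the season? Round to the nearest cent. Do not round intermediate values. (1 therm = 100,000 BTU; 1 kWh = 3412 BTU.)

$148.04

Heat load = 321 therm × 100,000 = 32,100,000 BTU
Gas: input = 32,100,000 / 0.90 = 35,666,667 BTU = 356.7 therm → 356.7 × $1.64 = $584.93
Heat pump: 32,100,000 BTU / 3412 = 9,408 kWh heat; / 3.51 = 2,680 kWh in → × $0.163 = $436.89
Difference = |$584.93 − $436.89| = $148.04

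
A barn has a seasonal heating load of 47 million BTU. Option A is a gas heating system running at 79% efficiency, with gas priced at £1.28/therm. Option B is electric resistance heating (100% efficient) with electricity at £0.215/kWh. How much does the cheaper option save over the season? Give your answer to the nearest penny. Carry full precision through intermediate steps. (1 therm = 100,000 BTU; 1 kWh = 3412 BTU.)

Heat load = 47 × 10⁶ BTU = 47,000,000 BTU
Gas: input = 47,000,000 / 0.79 = 59,493,671 BTU = 594.9 therm → 594.9 × £1.28 = £761.52
Electric: 47,000,000 BTU / 3412 = 13,770 kWh → × £0.215 = £2,961.61
Difference = |£761.52 − £2,961.61| = £2,200.09

£2200.09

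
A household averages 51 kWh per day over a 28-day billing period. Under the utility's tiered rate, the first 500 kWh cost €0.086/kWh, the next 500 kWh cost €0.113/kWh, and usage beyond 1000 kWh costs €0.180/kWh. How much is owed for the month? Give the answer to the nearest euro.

Usage = 51 kWh/day × 28 days = 1428 kWh
First 500 kWh × €0.086 = €43.00
Next 500 kWh × €0.113 = €56.50
Remaining 428 kWh × €0.180 = €77.04
Total = €176.54 ≈ €177

€177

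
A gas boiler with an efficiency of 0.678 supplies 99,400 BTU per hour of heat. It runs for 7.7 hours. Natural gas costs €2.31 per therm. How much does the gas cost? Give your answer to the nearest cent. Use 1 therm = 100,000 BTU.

€26.08

Heat delivered = 99,400 BTU/h × 7.7 h = 765,380 BTU
Gas input = 765,380 / 0.678 = 1,128,879 BTU
= 1,128,879 / 100,000 = 11.29 therm
Cost = 11.29 × €2.31/therm = €26.08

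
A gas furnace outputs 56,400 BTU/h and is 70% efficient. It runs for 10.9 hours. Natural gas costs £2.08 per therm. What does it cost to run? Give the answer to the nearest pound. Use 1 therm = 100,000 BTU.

Heat delivered = 56,400 BTU/h × 10.9 h = 614,760 BTU
Gas input = 614,760 / 0.70 = 878,229 BTU
= 878,229 / 100,000 = 8.782 therm
Cost = 8.782 × £2.08/therm = £18.27 ≈ £18

£18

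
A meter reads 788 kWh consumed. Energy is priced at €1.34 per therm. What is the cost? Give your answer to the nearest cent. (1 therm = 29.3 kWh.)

€36.04

788 kWh × (0.03413 therm/kWh) = 26.89 therm
Cost = 26.89 therm × €1.34/therm = €36.04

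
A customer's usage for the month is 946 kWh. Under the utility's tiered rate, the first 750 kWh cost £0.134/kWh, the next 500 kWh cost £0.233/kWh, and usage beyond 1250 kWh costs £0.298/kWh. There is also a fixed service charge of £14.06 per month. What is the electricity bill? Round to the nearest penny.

£160.23

First 750 kWh × £0.134 = £100.50
Next 196 kWh × £0.233 = £45.67
Remaining tier: 0 kWh (not reached)
Energy charge = £146.17; + service £14.06 = £160.23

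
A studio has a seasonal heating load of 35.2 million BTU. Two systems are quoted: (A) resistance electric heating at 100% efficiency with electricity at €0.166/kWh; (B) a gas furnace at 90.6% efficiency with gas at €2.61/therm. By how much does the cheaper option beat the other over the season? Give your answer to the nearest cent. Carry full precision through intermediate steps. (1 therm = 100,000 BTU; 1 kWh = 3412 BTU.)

€698.50

Heat load = 35.2 × 10⁶ BTU = 35,200,000 BTU
Gas: input = 35,200,000 / 0.906 = 38,852,097 BTU = 388.5 therm → 388.5 × €2.61 = €1,014.04
Electric: 35,200,000 BTU / 3412 = 10,320 kWh → × €0.166 = €1,712.54
Difference = |€1,014.04 − €1,712.54| = €698.50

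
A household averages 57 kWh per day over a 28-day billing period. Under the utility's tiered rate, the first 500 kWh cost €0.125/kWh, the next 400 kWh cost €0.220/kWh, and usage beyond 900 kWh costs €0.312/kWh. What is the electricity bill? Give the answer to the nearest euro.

€368

Usage = 57 kWh/day × 28 days = 1596 kWh
First 500 kWh × €0.125 = €62.50
Next 400 kWh × €0.220 = €88.00
Remaining 696 kWh × €0.312 = €217.15
Total = €367.65 ≈ €368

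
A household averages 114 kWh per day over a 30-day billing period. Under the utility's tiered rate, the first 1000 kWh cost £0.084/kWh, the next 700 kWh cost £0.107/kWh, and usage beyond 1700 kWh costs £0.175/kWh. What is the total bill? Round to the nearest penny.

£459.90

Usage = 114 kWh/day × 30 days = 3420 kWh
First 1000 kWh × £0.084 = £84.00
Next 700 kWh × £0.107 = £74.90
Remaining 1720 kWh × £0.175 = £301.00
Total = £459.90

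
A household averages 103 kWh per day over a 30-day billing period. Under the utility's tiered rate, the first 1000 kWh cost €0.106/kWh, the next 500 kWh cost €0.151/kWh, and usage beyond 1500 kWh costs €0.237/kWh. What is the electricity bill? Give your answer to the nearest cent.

€558.33

Usage = 103 kWh/day × 30 days = 3090 kWh
First 1000 kWh × €0.106 = €106.00
Next 500 kWh × €0.151 = €75.50
Remaining 1590 kWh × €0.237 = €376.83
Total = €558.33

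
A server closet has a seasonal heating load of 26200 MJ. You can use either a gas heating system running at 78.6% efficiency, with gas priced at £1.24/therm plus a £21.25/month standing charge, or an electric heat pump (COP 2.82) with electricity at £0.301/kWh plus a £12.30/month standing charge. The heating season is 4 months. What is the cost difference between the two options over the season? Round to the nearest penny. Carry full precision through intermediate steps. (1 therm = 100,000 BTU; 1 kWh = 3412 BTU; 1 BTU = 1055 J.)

Heat load = 26200 MJ = 26,200,000,000 J / 1055 = 24,834,123 BTU
Gas: input = 24,834,123 / 0.786 = 31,595,577 BTU = 316 therm → 316 × £1.24 = £391.79; + 4 × £21.25 standing = £476.79
Heat pump: 24,834,123 BTU / 3412 = 7,278 kWh heat; / 2.82 = 2,581 kWh in → × £0.301 = £776.89; + 4 × £12.30 standing = £826.09
Difference = |£476.79 − £826.09| = £349.30

£349.30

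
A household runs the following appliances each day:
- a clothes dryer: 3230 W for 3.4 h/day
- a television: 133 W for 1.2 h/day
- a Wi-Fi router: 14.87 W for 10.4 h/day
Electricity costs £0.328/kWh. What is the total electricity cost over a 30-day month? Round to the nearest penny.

£111.16

clothes dryer: 3230 W × 3.4 h × 30 d = 329,460 Wh = 329.5 kWh
television: 133 W × 1.2 h × 30 d = 4,788 Wh = 4.788 kWh
Wi-Fi router: 14.87 W × 10.4 h × 30 d = 4,639 Wh = 4.639 kWh
Total energy = 329.5 + 4.788 + 4.639 = 338.9 kWh
Cost = 338.9 kWh × £0.328 = £111.16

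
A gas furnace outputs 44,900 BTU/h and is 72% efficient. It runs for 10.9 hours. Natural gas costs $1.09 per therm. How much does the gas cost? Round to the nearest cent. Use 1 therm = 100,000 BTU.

Heat delivered = 44,900 BTU/h × 10.9 h = 489,410 BTU
Gas input = 489,410 / 0.72 = 679,736 BTU
= 679,736 / 100,000 = 6.797 therm
Cost = 6.797 × $1.09/therm = $7.41

$7.41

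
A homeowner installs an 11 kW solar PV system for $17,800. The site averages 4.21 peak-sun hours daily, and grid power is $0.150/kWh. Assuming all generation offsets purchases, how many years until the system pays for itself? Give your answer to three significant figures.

7.02 years

Daily generation = 11 kW × 4.21 h = 46.31 kWh
Annual generation = 46.31 × 365 = 16903 kWh
Annual savings = 16903 × $0.150 = $2,535.47
Payback = $17,800 / $2,535.47 = 7.02 years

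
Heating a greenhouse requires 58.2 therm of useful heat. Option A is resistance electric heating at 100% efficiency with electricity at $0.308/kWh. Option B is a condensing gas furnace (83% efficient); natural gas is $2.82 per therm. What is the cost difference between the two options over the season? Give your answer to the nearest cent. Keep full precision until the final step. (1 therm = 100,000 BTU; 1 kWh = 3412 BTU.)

Heat load = 58.2 therm × 100,000 = 5,820,000 BTU
Gas: input = 5,820,000 / 0.83 = 7,012,048 BTU = 70.12 therm → 70.12 × $2.82 = $197.74
Electric: 5,820,000 BTU / 3412 = 1,706 kWh → × $0.308 = $525.37
Difference = |$197.74 − $525.37| = $327.63

$327.63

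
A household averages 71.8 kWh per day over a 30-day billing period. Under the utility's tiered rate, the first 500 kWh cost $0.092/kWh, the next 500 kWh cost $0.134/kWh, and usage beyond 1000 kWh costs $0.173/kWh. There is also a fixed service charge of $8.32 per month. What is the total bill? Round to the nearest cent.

Usage = 71.8 kWh/day × 30 days = 2154 kWh
First 500 kWh × $0.092 = $46.00
Next 500 kWh × $0.134 = $67.00
Remaining 1154 kWh × $0.173 = $199.64
Energy charge = $312.64; + service $8.32 = $320.96

$320.96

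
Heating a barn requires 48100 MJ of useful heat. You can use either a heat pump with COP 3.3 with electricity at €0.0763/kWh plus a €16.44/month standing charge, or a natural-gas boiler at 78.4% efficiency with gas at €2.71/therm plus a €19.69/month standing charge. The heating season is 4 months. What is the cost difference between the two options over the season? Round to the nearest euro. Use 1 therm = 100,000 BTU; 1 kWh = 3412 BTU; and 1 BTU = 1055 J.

Heat load = 48100 MJ = 48,100,000,000 J / 1055 = 45,592,417 BTU
Gas: input = 45,592,417 / 0.784 = 58,153,593 BTU = 581.5 therm → 581.5 × €2.71 = €1,575.96; + 4 × €19.69 standing = €1,654.72
Heat pump: 45,592,417 BTU / 3412 = 13,360 kWh heat; / 3.3 = 4,049 kWh in → × €0.0763 = €308.95; + 4 × €16.44 standing = €374.71
Difference = |€1,654.72 − €374.71| = €1,280.01 ≈ €1280

€1280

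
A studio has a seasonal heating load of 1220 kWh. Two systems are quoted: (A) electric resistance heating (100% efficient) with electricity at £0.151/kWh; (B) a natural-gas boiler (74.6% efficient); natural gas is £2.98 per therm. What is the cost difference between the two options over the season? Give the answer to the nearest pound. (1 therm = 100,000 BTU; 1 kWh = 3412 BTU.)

£18

Heat load = 1220 kWh × 3412 = 4,162,640 BTU
Gas: input = 4,162,640 / 0.746 = 5,579,946 BTU = 55.8 therm → 55.8 × £2.98 = £166.28
Electric: 4,162,640 BTU / 3412 = 1,220 kWh → × £0.151 = £184.22
Difference = |£166.28 − £184.22| = £17.94 ≈ £18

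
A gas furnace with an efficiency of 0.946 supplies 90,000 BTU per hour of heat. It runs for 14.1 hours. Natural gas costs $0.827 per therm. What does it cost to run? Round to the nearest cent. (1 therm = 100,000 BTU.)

$11.09

Heat delivered = 90,000 BTU/h × 14.1 h = 1,269,000 BTU
Gas input = 1,269,000 / 0.946 = 1,341,438 BTU
= 1,341,438 / 100,000 = 13.41 therm
Cost = 13.41 × $0.827/therm = $11.09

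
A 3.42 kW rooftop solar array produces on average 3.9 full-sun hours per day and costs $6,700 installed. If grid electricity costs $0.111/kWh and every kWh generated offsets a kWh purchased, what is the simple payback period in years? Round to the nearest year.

Daily generation = 3.42 kW × 3.9 h = 13.34 kWh
Annual generation = 13.34 × 365 = 4868.4 kWh
Annual savings = 4868.4 × $0.111 = $540.39
Payback = $6,700 / $540.39 = 12.4 years

12 years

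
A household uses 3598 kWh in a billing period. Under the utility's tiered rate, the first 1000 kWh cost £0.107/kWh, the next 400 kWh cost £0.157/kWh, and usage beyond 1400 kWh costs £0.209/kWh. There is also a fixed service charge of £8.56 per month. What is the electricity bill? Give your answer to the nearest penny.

First 1000 kWh × £0.107 = £107.00
Next 400 kWh × £0.157 = £62.80
Remaining 2198 kWh × £0.209 = £459.38
Energy charge = £629.18; + service £8.56 = £637.74

£637.74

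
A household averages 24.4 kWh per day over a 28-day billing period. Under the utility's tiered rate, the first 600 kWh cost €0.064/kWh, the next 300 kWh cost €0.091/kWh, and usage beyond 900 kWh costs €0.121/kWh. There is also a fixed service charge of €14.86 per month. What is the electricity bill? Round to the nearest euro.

Usage = 24.4 kWh/day × 28 days = 683.2 kWh
First 600 kWh × €0.064 = €38.40
Next 83.2 kWh × €0.091 = €7.57
Remaining tier: 0 kWh (not reached)
Energy charge = €45.97; + service €14.86 = €60.83 ≈ €61

€61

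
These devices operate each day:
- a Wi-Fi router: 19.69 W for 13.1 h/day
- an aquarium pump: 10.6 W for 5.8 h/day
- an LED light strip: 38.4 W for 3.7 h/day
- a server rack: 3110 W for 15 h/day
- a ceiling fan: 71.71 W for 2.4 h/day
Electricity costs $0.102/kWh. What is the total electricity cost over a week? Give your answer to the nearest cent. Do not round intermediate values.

$33.76

Wi-Fi router: 19.69 W × 13.1 h × 7 d = 1,806 Wh = 1.806 kWh
aquarium pump: 10.6 W × 5.8 h × 7 d = 430 Wh = 0.4304 kWh
LED light strip: 38.4 W × 3.7 h × 7 d = 995 Wh = 0.9946 kWh
server rack: 3110 W × 15 h × 7 d = 326,550 Wh = 326.6 kWh
ceiling fan: 71.71 W × 2.4 h × 7 d = 1,205 Wh = 1.205 kWh
Total energy = 1.806 + 0.4304 + 0.9946 + 326.6 + 1.205 = 331 kWh
Cost = 331 kWh × $0.102 = $33.76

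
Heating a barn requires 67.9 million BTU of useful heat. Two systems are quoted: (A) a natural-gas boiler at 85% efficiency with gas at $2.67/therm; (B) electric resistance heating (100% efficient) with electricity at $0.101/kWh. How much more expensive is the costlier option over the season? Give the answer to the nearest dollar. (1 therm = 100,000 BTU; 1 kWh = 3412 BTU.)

Heat load = 67.9 × 10⁶ BTU = 67,900,000 BTU
Gas: input = 67,900,000 / 0.85 = 79,882,353 BTU = 798.8 therm → 798.8 × $2.67 = $2,132.86
Electric: 67,900,000 BTU / 3412 = 19,900 kWh → × $0.101 = $2,009.94
Difference = |$2,132.86 − $2,009.94| = $122.92 ≈ $123

$123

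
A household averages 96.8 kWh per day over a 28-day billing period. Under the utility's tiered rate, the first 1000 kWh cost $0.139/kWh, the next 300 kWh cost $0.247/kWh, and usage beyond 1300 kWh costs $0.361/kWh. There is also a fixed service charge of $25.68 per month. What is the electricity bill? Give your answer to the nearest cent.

Usage = 96.8 kWh/day × 28 days = 2710.4 kWh
First 1000 kWh × $0.139 = $139.00
Next 300 kWh × $0.247 = $74.10
Remaining 1410.4 kWh × $0.361 = $509.15
Energy charge = $722.25; + service $25.68 = $747.93

$747.93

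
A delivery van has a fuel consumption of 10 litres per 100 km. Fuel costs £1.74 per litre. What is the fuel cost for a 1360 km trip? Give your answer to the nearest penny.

Fuel = 10 L/100 km × 1360 km / 100 = 136 L
Cost = 136 L × £1.74/L = £236.64

£236.64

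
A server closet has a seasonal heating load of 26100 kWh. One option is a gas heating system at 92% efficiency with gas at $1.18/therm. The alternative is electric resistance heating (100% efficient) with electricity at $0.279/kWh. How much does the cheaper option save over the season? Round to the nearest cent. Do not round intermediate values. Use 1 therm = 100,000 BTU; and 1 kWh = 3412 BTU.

$6139.70

Heat load = 26100 kWh × 3412 = 89,053,200 BTU
Gas: input = 89,053,200 / 0.92 = 96,796,957 BTU = 968 therm → 968 × $1.18 = $1,142.20
Electric: 89,053,200 BTU / 3412 = 26,100 kWh → × $0.279 = $7,281.90
Difference = |$1,142.20 − $7,281.90| = $6,139.70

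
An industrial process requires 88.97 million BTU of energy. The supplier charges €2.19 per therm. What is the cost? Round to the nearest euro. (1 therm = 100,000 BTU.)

€1948

88.97 million BTU × (10 therm/million BTU) = 889.7 therm
Cost = 889.7 therm × €2.19/therm = €1,948.44 ≈ €1948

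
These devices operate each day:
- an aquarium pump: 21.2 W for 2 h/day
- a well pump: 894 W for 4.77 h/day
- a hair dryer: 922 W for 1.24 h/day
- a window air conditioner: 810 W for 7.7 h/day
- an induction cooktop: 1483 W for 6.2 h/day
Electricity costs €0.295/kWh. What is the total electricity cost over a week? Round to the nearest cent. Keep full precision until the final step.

aquarium pump: 21.2 W × 2 h × 7 d = 297 Wh = 0.2968 kWh
well pump: 894 W × 4.77 h × 7 d = 29,851 Wh = 29.85 kWh
hair dryer: 922 W × 1.24 h × 7 d = 8,003 Wh = 8.003 kWh
window air conditioner: 810 W × 7.7 h × 7 d = 43,659 Wh = 43.66 kWh
induction cooktop: 1483 W × 6.2 h × 7 d = 64,362 Wh = 64.36 kWh
Total energy = 0.2968 + 29.85 + 8.003 + 43.66 + 64.36 = 146.2 kWh
Cost = 146.2 kWh × €0.295 = €43.12

€43.12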